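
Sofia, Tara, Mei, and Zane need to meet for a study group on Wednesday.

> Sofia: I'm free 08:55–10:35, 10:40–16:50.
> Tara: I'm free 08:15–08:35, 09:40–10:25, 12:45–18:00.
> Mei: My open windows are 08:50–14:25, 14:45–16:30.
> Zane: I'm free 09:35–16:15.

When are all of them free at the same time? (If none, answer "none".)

Sofia ∩ Tara: 09:40-10:25, 12:45-16:50.
Sofia ∩ Tara ∩ Mei: 09:40-10:25, 12:45-14:25, 14:45-16:30.
Sofia ∩ Tara ∩ Mei ∩ Zane: 09:40-10:25, 12:45-14:25, 14:45-16:15.

09:40-10:25, 12:45-14:25, 14:45-16:15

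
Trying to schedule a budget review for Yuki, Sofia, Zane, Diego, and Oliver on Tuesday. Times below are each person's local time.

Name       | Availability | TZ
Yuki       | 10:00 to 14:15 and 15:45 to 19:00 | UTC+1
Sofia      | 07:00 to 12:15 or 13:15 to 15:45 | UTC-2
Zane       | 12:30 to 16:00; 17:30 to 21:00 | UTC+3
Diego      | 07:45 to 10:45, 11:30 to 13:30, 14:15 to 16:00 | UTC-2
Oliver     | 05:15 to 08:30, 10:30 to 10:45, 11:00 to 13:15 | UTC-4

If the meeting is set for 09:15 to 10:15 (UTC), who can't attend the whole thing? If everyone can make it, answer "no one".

Diego, Zane

Yuki in UTC: 09:00-13:15, 14:45-18:00 (subtract 1h to convert from UTC+1).
Sofia in UTC: 09:00-14:15, 15:15-17:45 (add 2h to convert from UTC-2).
Zane in UTC: 09:30-13:00, 14:30-18:00 (subtract 3h to convert from UTC+3).
Diego in UTC: 09:45-12:45, 13:30-15:30, 16:15-18:00 (add 2h to convert from UTC-2).
Oliver in UTC: 09:15-12:30, 14:30-14:45, 15:00-17:15 (add 4h to convert from UTC-4).
Yuki: free for 09:15-10:15. Sofia: free for 09:15-10:15. Zane: not fully free for 09:15-10:15. Diego: not fully free for 09:15-10:15. Oliver: free for 09:15-10:15.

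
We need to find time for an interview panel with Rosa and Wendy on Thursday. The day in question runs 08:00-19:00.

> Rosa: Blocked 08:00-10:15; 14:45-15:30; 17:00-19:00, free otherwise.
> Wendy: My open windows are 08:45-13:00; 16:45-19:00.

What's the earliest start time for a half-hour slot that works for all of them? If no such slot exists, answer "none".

10:15

Rosa free: 10:15-14:45, 15:30-17:00 (invert busy blocks within the working day).
Wendy free: 08:45-13:00, 16:45-19:00.
Rosa ∩ Wendy: 10:15-13:00, 16:45-17:00.
The first common window of at least 30 minutes is 10:15-13:00, so the earliest start is 10:15.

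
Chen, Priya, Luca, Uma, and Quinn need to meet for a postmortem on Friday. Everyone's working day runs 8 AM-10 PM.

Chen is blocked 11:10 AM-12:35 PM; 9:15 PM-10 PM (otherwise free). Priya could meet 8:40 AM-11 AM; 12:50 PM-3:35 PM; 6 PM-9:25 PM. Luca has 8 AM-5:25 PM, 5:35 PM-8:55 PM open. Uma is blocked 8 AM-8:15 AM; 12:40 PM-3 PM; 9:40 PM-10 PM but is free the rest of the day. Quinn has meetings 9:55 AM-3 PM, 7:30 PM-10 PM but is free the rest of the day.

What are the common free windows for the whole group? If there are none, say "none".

Chen free: 08:00-11:10, 12:35-21:15 (invert busy blocks within the working day).
Priya free: 08:40-11:00, 12:50-15:35, 18:00-21:25.
Luca free: 08:00-17:25, 17:35-20:55.
Uma free: 08:15-12:40, 15:00-21:40 (invert busy blocks within the working day).
Quinn free: 08:00-09:55, 15:00-19:30 (invert busy blocks within the working day).
Chen ∩ Priya: 08:40-11:00, 12:50-15:35, 18:00-21:15.
Chen ∩ Priya ∩ Luca: 08:40-11:00, 12:50-15:35, 18:00-20:55.
Chen ∩ Priya ∩ Luca ∩ Uma: 08:40-11:00, 15:00-15:35, 18:00-20:55.
Chen ∩ Priya ∩ Luca ∩ Uma ∩ Quinn: 08:40-09:55, 15:00-15:35, 18:00-19:30.

08:40-09:55, 15:00-15:35, 18:00-19:30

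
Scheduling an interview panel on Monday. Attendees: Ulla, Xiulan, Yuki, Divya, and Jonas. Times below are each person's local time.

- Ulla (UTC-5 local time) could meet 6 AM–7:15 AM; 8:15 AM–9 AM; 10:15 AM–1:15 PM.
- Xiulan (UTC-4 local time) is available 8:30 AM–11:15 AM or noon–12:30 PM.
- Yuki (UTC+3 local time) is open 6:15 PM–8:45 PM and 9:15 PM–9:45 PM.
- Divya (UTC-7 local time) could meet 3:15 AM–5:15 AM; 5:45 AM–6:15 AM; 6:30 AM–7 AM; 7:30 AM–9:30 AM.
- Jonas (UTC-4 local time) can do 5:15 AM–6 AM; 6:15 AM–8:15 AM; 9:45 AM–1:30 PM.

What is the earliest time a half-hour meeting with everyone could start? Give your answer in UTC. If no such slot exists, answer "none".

Ulla in UTC: 11:00-12:15, 13:15-14:00, 15:15-18:15 (add 5h to convert from UTC-5).
Xiulan in UTC: 12:30-15:15, 16:00-16:30 (add 4h to convert from UTC-4).
Yuki in UTC: 15:15-17:45, 18:15-18:45 (subtract 3h to convert from UTC+3).
Divya in UTC: 10:15-12:15, 12:45-13:15, 13:30-14:00, 14:30-16:30 (add 7h to convert from UTC-7).
Jonas in UTC: 09:15-10:00, 10:15-12:15, 13:45-17:30 (add 4h to convert from UTC-4).
Ulla ∩ Xiulan: 13:15-14:00, 16:00-16:30.
Ulla ∩ Xiulan ∩ Yuki: 16:00-16:30.
Ulla ∩ Xiulan ∩ Yuki ∩ Divya: 16:00-16:30.
Ulla ∩ Xiulan ∩ Yuki ∩ Divya ∩ Jonas: 16:00-16:30.
The first common window of at least 30 minutes is 16:00-16:30, so the earliest start is 16:00.

16:00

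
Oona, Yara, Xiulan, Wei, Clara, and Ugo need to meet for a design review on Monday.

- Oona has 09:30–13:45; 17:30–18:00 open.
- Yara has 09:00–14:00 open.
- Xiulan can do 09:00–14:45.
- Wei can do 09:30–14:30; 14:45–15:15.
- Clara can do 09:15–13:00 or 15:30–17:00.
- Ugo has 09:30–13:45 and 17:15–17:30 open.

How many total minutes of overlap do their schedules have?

Oona ∩ Yara: 09:30-13:45.
Oona ∩ Yara ∩ Xiulan: 09:30-13:45.
Oona ∩ Yara ∩ Xiulan ∩ Wei: 09:30-13:45.
Oona ∩ Yara ∩ Xiulan ∩ Wei ∩ Clara: 09:30-13:00.
Oona ∩ Yara ∩ Xiulan ∩ Wei ∩ Clara ∩ Ugo: 09:30-13:00.
That's a single block of 210 minutes.

210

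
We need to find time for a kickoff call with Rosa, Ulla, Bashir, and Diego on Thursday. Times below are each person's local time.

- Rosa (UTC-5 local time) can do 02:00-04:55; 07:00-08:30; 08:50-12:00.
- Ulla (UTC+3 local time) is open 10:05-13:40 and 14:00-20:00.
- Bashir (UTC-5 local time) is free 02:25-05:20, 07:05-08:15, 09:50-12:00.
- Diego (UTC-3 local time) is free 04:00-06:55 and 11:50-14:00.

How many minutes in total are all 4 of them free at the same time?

Rosa in UTC: 07:00-09:55, 12:00-13:30, 13:50-17:00 (add 5h to convert from UTC-5).
Ulla in UTC: 07:05-10:40, 11:00-17:00 (subtract 3h to convert from UTC+3).
Bashir in UTC: 07:25-10:20, 12:05-13:15, 14:50-17:00 (add 5h to convert from UTC-5).
Diego in UTC: 07:00-09:55, 14:50-17:00 (add 3h to convert from UTC-3).
Rosa ∩ Ulla: 07:05-09:55, 12:00-13:30, 13:50-17:00.
Rosa ∩ Ulla ∩ Bashir: 07:25-09:55, 12:05-13:15, 14:50-17:00.
Rosa ∩ Ulla ∩ Bashir ∩ Diego: 07:25-09:55, 14:50-17:00.
So the common availability across everyone is 07:25-09:55, 14:50-17:00.
Summing the common windows: 150 + 130 = 280 minutes.

280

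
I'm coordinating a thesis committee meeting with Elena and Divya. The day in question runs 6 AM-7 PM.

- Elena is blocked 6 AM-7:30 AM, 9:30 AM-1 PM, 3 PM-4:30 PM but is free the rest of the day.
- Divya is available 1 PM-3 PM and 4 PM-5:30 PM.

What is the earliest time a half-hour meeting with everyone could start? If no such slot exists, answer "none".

Elena free: 07:30-09:30, 13:00-15:00, 16:30-19:00 (invert busy blocks within the working day).
Divya free: 13:00-15:00, 16:00-17:30.
Elena ∩ Divya: 13:00-15:00, 16:30-17:30.
The first common window of at least 30 minutes is 13:00-15:00, so the earliest start is 13:00.

13:00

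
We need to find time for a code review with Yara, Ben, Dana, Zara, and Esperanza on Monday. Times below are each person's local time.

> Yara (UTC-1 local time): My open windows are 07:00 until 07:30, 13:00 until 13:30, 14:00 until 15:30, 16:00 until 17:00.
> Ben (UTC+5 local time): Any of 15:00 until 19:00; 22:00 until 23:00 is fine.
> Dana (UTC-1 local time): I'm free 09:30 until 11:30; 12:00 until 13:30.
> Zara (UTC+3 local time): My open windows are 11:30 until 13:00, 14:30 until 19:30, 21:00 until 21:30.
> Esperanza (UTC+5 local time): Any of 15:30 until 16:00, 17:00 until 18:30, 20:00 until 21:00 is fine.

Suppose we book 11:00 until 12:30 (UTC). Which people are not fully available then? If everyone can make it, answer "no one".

Esperanza, Yara, Zara

Yara in UTC: 08:00-08:30, 14:00-14:30, 15:00-16:30, 17:00-18:00 (add 1h to convert from UTC-1).
Ben in UTC: 10:00-14:00, 17:00-18:00 (subtract 5h to convert from UTC+5).
Dana in UTC: 10:30-12:30, 13:00-14:30 (add 1h to convert from UTC-1).
Zara in UTC: 08:30-10:00, 11:30-16:30, 18:00-18:30 (subtract 3h to convert from UTC+3).
Esperanza in UTC: 10:30-11:00, 12:00-13:30, 15:00-16:00 (subtract 5h to convert from UTC+5).
Yara: not fully free for 11:00-12:30. Ben: free for 11:00-12:30. Dana: free for 11:00-12:30. Zara: not fully free for 11:00-12:30. Esperanza: not fully free for 11:00-12:30.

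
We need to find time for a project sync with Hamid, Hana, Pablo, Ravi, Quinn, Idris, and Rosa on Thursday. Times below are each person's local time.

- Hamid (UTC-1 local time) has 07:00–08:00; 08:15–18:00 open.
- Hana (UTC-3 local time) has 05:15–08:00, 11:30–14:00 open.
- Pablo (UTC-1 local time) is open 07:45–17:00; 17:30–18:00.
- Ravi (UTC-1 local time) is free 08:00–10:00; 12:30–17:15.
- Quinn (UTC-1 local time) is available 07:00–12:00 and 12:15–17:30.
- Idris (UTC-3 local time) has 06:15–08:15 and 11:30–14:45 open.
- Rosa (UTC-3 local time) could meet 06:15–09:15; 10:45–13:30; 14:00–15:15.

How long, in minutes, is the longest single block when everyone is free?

120

Hamid in UTC: 08:00-09:00, 09:15-19:00 (add 1h to convert from UTC-1).
Hana in UTC: 08:15-11:00, 14:30-17:00 (add 3h to convert from UTC-3).
Pablo in UTC: 08:45-18:00, 18:30-19:00 (add 1h to convert from UTC-1).
Ravi in UTC: 09:00-11:00, 13:30-18:15 (add 1h to convert from UTC-1).
Quinn in UTC: 08:00-13:00, 13:15-18:30 (add 1h to convert from UTC-1).
Idris in UTC: 09:15-11:15, 14:30-17:45 (add 3h to convert from UTC-3).
Rosa in UTC: 09:15-12:15, 13:45-16:30, 17:00-18:15 (add 3h to convert from UTC-3).
Hamid ∩ Hana: 08:15-09:00, 09:15-11:00, 14:30-17:00.
Hamid ∩ Hana ∩ Pablo: 08:45-09:00, 09:15-11:00, 14:30-17:00.
Hamid ∩ Hana ∩ Pablo ∩ Ravi: 09:15-11:00, 14:30-17:00.
Hamid ∩ Hana ∩ Pablo ∩ Ravi ∩ Quinn: 09:15-11:00, 14:30-17:00.
Hamid ∩ Hana ∩ Pablo ∩ Ravi ∩ Quinn ∩ Idris: 09:15-11:00, 14:30-17:00.
Hamid ∩ Hana ∩ Pablo ∩ Ravi ∩ Quinn ∩ Idris ∩ Rosa: 09:15-11:00, 14:30-16:30.
The longest is 14:30-16:30 at 120 minutes.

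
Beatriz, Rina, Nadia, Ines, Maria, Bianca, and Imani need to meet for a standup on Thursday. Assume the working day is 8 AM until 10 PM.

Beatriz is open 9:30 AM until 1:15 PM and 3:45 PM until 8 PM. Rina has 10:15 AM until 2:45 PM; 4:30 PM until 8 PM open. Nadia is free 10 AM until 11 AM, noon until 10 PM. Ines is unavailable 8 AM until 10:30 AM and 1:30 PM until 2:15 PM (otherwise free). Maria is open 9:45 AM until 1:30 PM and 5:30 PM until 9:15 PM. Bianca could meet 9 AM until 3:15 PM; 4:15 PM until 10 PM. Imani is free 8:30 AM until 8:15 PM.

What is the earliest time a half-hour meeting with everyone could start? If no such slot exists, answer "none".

10:30

Beatriz free: 09:30-13:15, 15:45-20:00.
Rina free: 10:15-14:45, 16:30-20:00.
Nadia free: 10:00-11:00, 12:00-22:00.
Ines free: 10:30-13:30, 14:15-22:00 (invert busy blocks within the working day).
Maria free: 09:45-13:30, 17:30-21:15.
Bianca free: 09:00-15:15, 16:15-22:00.
Imani free: 08:30-20:15.
Beatriz ∩ Rina: 10:15-13:15, 16:30-20:00.
Beatriz ∩ Rina ∩ Nadia: 10:15-11:00, 12:00-13:15, 16:30-20:00.
Beatriz ∩ Rina ∩ Nadia ∩ Ines: 10:30-11:00, 12:00-13:15, 16:30-20:00.
Beatriz ∩ Rina ∩ Nadia ∩ Ines ∩ Maria: 10:30-11:00, 12:00-13:15, 17:30-20:00.
Beatriz ∩ Rina ∩ Nadia ∩ Ines ∩ Maria ∩ Bianca: 10:30-11:00, 12:00-13:15, 17:30-20:00.
Beatriz ∩ Rina ∩ Nadia ∩ Ines ∩ Maria ∩ Bianca ∩ Imani: 10:30-11:00, 12:00-13:15, 17:30-20:00.
The first common window of at least 30 minutes is 10:30-11:00, so the earliest start is 10:30.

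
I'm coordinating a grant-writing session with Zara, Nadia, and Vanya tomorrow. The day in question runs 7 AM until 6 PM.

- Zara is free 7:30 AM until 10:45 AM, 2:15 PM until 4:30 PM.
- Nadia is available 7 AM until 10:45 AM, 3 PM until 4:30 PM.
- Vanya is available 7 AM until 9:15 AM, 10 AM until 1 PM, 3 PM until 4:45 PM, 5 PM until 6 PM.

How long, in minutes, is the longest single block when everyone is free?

Zara ∩ Nadia: 07:30-10:45, 15:00-16:30.
Zara ∩ Nadia ∩ Vanya: 07:30-09:15, 10:00-10:45, 15:00-16:30.
The longest is 07:30-09:15 at 105 minutes.

105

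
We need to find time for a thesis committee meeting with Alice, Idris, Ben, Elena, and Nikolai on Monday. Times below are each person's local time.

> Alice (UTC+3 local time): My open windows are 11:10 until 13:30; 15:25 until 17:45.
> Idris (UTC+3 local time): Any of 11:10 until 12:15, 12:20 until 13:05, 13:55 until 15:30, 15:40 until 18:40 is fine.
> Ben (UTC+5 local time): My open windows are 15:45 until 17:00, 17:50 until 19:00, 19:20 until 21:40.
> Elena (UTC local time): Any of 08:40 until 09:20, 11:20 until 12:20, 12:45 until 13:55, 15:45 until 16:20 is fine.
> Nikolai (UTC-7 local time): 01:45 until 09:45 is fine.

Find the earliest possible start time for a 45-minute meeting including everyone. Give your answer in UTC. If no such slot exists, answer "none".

Alice in UTC: 08:10-10:30, 12:25-14:45 (subtract 3h to convert from UTC+3).
Idris in UTC: 08:10-09:15, 09:20-10:05, 10:55-12:30, 12:40-15:40 (subtract 3h to convert from UTC+3).
Ben in UTC: 10:45-12:00, 12:50-14:00, 14:20-16:40 (subtract 5h to convert from UTC+5).
Elena in UTC: 08:40-09:20, 11:20-12:20, 12:45-13:55, 15:45-16:20.
Nikolai in UTC: 08:45-16:45 (add 7h to convert from UTC-7).
Alice ∩ Idris: 08:10-09:15, 09:20-10:05, 12:25-12:30, 12:40-14:45.
Alice ∩ Idris ∩ Ben: 12:50-14:00, 14:20-14:45.
Alice ∩ Idris ∩ Ben ∩ Elena: 12:50-13:55.
Alice ∩ Idris ∩ Ben ∩ Elena ∩ Nikolai: 12:50-13:55.
Those are the intersection windows.
The first common window of at least 45 minutes is 12:50-13:55, so the earliest start is 12:50.

12:50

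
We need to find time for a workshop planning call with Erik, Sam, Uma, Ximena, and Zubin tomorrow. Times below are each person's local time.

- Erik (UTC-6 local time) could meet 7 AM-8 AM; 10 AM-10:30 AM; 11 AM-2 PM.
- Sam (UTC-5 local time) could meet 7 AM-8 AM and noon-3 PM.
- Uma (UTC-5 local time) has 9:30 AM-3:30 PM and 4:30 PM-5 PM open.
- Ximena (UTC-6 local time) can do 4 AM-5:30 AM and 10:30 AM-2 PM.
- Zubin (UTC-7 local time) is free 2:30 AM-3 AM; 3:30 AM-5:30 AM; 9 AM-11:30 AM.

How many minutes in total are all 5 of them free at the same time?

90

Erik in UTC: 13:00-14:00, 16:00-16:30, 17:00-20:00 (add 6h to convert from UTC-6).
Sam in UTC: 12:00-13:00, 17:00-20:00 (add 5h to convert from UTC-5).
Uma in UTC: 14:30-20:30, 21:30-22:00 (add 5h to convert from UTC-5).
Ximena in UTC: 10:00-11:30, 16:30-20:00 (add 6h to convert from UTC-6).
Zubin in UTC: 09:30-10:00, 10:30-12:30, 16:00-18:30 (add 7h to convert from UTC-7).
Erik ∩ Sam: 17:00-20:00.
Erik ∩ Sam ∩ Uma: 17:00-20:00.
Erik ∩ Sam ∩ Uma ∩ Ximena: 17:00-20:00.
Erik ∩ Sam ∩ Uma ∩ Ximena ∩ Zubin: 17:00-18:30.
That's a single block of 90 minutes.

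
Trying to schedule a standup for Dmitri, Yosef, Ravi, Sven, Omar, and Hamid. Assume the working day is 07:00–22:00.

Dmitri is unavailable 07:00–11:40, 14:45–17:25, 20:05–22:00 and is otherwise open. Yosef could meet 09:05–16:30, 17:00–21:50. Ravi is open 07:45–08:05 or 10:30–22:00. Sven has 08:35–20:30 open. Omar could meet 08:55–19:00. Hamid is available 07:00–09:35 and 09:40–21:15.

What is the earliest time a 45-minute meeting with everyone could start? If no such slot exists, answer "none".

11:40

Dmitri free: 11:40-14:45, 17:25-20:05 (invert busy blocks within the working day).
Yosef free: 09:05-16:30, 17:00-21:50.
Ravi free: 07:45-08:05, 10:30-22:00.
Sven free: 08:35-20:30.
Omar free: 08:55-19:00.
Hamid free: 07:00-09:35, 09:40-21:15.
Dmitri ∩ Yosef: 11:40-14:45, 17:25-20:05.
Dmitri ∩ Yosef ∩ Ravi: 11:40-14:45, 17:25-20:05.
Dmitri ∩ Yosef ∩ Ravi ∩ Sven: 11:40-14:45, 17:25-20:05.
Dmitri ∩ Yosef ∩ Ravi ∩ Sven ∩ Omar: 11:40-14:45, 17:25-19:00.
Dmitri ∩ Yosef ∩ Ravi ∩ Sven ∩ Omar ∩ Hamid: 11:40-14:45, 17:25-19:00.
Those are the intersection windows.
The first common window of at least 45 minutes is 11:40-14:45, so the earliest start is 11:40.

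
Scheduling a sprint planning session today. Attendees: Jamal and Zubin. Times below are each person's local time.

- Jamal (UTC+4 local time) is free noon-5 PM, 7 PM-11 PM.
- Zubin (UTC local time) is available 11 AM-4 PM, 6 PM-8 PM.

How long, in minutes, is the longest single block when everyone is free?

120

Jamal in UTC: 08:00-13:00, 15:00-19:00 (subtract 4h to convert from UTC+4).
Zubin in UTC: 11:00-16:00, 18:00-20:00.
Jamal ∩ Zubin: 11:00-13:00, 15:00-16:00, 18:00-19:00.
The longest is 11:00-13:00 at 120 minutes.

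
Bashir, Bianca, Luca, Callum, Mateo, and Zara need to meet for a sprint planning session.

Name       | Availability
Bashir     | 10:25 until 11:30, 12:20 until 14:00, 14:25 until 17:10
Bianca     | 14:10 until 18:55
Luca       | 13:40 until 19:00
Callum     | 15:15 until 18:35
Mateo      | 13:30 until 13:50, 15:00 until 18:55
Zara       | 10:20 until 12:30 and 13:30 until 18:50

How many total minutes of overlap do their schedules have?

Bashir ∩ Bianca: 14:25-17:10.
Bashir ∩ Bianca ∩ Luca: 14:25-17:10.
Bashir ∩ Bianca ∩ Luca ∩ Callum: 15:15-17:10.
Bashir ∩ Bianca ∩ Luca ∩ Callum ∩ Mateo: 15:15-17:10.
Bashir ∩ Bianca ∩ Luca ∩ Callum ∩ Mateo ∩ Zara: 15:15-17:10.
That's a single block of 115 minutes.

115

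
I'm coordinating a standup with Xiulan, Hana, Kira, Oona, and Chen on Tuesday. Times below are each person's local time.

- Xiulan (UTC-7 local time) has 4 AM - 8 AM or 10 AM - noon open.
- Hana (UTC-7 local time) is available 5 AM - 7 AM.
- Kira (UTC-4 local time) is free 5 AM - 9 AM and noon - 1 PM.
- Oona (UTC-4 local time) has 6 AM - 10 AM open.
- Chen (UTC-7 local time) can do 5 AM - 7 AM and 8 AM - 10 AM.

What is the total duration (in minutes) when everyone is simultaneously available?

60

Xiulan in UTC: 11:00-15:00, 17:00-19:00 (add 7h to convert from UTC-7).
Hana in UTC: 12:00-14:00 (add 7h to convert from UTC-7).
Kira in UTC: 09:00-13:00, 16:00-17:00 (add 4h to convert from UTC-4).
Oona in UTC: 10:00-14:00 (add 4h to convert from UTC-4).
Chen in UTC: 12:00-14:00, 15:00-17:00 (add 7h to convert from UTC-7).
Xiulan ∩ Hana: 12:00-14:00.
Xiulan ∩ Hana ∩ Kira: 12:00-13:00.
Xiulan ∩ Hana ∩ Kira ∩ Oona: 12:00-13:00.
Xiulan ∩ Hana ∩ Kira ∩ Oona ∩ Chen: 12:00-13:00.
So the common availability across everyone is 12:00-13:00.
That's a single block of 60 minutes.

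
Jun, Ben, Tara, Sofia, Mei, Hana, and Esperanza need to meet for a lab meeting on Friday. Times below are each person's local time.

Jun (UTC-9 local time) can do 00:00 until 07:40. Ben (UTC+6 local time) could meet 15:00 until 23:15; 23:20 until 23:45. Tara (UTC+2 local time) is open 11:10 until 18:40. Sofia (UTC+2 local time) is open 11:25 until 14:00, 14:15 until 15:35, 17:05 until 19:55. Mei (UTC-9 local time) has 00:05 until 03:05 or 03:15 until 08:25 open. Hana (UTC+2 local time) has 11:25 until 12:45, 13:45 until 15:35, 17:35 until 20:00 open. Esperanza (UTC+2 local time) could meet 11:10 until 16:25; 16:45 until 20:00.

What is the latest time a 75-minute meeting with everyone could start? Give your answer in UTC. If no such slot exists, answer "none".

Jun in UTC: 09:00-16:40 (add 9h to convert from UTC-9).
Ben in UTC: 09:00-17:15, 17:20-17:45 (subtract 6h to convert from UTC+6).
Tara in UTC: 09:10-16:40 (subtract 2h to convert from UTC+2).
Sofia in UTC: 09:25-12:00, 12:15-13:35, 15:05-17:55 (subtract 2h to convert from UTC+2).
Mei in UTC: 09:05-12:05, 12:15-17:25 (add 9h to convert from UTC-9).
Hana in UTC: 09:25-10:45, 11:45-13:35, 15:35-18:00 (subtract 2h to convert from UTC+2).
Esperanza in UTC: 09:10-14:25, 14:45-18:00 (subtract 2h to convert from UTC+2).
Jun ∩ Ben: 09:00-16:40.
Jun ∩ Ben ∩ Tara: 09:10-16:40.
Jun ∩ Ben ∩ Tara ∩ Sofia: 09:25-12:00, 12:15-13:35, 15:05-16:40.
Jun ∩ Ben ∩ Tara ∩ Sofia ∩ Mei: 09:25-12:00, 12:15-13:35, 15:05-16:40.
Jun ∩ Ben ∩ Tara ∩ Sofia ∩ Mei ∩ Hana: 09:25-10:45, 11:45-12:00, 12:15-13:35, 15:35-16:40.
Jun ∩ Ben ∩ Tara ∩ Sofia ∩ Mei ∩ Hana ∩ Esperanza: 09:25-10:45, 11:45-12:00, 12:15-13:35, 15:35-16:40.
The last common window of at least 75 minutes is 12:15-13:35; a 75-minute meeting can start as late as 12:20 and still end by 13:35.

12:20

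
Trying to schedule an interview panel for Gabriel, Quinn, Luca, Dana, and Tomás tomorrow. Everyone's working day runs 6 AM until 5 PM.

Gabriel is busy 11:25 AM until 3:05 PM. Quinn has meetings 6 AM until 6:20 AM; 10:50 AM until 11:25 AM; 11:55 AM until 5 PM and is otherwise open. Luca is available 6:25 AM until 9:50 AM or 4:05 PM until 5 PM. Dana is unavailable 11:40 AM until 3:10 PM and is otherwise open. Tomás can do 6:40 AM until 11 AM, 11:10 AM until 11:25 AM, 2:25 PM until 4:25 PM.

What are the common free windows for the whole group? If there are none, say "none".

06:40-09:50

Gabriel free: 06:00-11:25, 15:05-17:00 (invert busy blocks within the working day).
Quinn free: 06:20-10:50, 11:25-11:55 (invert busy blocks within the working day).
Luca free: 06:25-09:50, 16:05-17:00.
Dana free: 06:00-11:40, 15:10-17:00 (invert busy blocks within the working day).
Tomás free: 06:40-11:00, 11:10-11:25, 14:25-16:25.
Gabriel ∩ Quinn: 06:20-10:50.
Gabriel ∩ Quinn ∩ Luca: 06:25-09:50.
Gabriel ∩ Quinn ∩ Luca ∩ Dana: 06:25-09:50.
Gabriel ∩ Quinn ∩ Luca ∩ Dana ∩ Tomás: 06:40-09:50.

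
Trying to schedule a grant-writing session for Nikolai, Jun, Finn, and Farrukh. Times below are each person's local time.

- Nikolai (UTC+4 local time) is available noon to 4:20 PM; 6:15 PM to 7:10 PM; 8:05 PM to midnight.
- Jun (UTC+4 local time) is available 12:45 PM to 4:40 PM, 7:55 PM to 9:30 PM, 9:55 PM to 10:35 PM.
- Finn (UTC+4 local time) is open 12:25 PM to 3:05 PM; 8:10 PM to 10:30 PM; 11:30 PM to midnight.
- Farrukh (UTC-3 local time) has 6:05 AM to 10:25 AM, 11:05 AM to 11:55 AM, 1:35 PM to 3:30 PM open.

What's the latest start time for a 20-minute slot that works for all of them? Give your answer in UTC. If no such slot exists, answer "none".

Nikolai in UTC: 08:00-12:20, 14:15-15:10, 16:05-20:00 (subtract 4h to convert from UTC+4).
Jun in UTC: 08:45-12:40, 15:55-17:30, 17:55-18:35 (subtract 4h to convert from UTC+4).
Finn in UTC: 08:25-11:05, 16:10-18:30, 19:30-20:00 (subtract 4h to convert from UTC+4).
Farrukh in UTC: 09:05-13:25, 14:05-14:55, 16:35-18:30 (add 3h to convert from UTC-3).
Nikolai ∩ Jun: 08:45-12:20, 16:05-17:30, 17:55-18:35.
Nikolai ∩ Jun ∩ Finn: 08:45-11:05, 16:10-17:30, 17:55-18:30.
Nikolai ∩ Jun ∩ Finn ∩ Farrukh: 09:05-11:05, 16:35-17:30, 17:55-18:30.
The last common window of at least 20 minutes is 17:55-18:30; a 20-minute meeting can start as late as 18:10 and still end by 18:30.

18:10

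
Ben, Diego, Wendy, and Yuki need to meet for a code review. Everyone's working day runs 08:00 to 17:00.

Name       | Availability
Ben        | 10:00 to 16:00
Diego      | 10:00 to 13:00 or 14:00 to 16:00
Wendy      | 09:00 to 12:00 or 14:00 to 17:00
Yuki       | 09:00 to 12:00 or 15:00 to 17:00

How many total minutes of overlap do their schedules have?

180

Ben ∩ Diego: 10:00-13:00, 14:00-16:00.
Ben ∩ Diego ∩ Wendy: 10:00-12:00, 14:00-16:00.
Ben ∩ Diego ∩ Wendy ∩ Yuki: 10:00-12:00, 15:00-16:00.
Summing the common windows: 120 + 60 = 180 minutes.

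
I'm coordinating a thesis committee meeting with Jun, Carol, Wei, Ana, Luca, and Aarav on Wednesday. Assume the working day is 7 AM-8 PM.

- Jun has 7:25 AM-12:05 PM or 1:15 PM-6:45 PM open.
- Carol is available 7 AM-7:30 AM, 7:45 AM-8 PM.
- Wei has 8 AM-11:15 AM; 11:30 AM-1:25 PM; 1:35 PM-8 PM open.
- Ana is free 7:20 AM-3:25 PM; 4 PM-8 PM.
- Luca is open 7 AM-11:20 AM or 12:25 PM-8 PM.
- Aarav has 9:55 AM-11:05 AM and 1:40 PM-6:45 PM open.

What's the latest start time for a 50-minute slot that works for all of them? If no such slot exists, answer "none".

Jun ∩ Carol: 07:25-07:30, 07:45-12:05, 13:15-18:45.
Jun ∩ Carol ∩ Wei: 08:00-11:15, 11:30-12:05, 13:15-13:25, 13:35-18:45.
Jun ∩ Carol ∩ Wei ∩ Ana: 08:00-11:15, 11:30-12:05, 13:15-13:25, 13:35-15:25, 16:00-18:45.
Jun ∩ Carol ∩ Wei ∩ Ana ∩ Luca: 08:00-11:15, 13:15-13:25, 13:35-15:25, 16:00-18:45.
Jun ∩ Carol ∩ Wei ∩ Ana ∩ Luca ∩ Aarav: 09:55-11:05, 13:40-15:25, 16:00-18:45.
The last common window of at least 50 minutes is 16:00-18:45; a 50-minute meeting can start as late as 17:55 and still end by 18:45.

17:55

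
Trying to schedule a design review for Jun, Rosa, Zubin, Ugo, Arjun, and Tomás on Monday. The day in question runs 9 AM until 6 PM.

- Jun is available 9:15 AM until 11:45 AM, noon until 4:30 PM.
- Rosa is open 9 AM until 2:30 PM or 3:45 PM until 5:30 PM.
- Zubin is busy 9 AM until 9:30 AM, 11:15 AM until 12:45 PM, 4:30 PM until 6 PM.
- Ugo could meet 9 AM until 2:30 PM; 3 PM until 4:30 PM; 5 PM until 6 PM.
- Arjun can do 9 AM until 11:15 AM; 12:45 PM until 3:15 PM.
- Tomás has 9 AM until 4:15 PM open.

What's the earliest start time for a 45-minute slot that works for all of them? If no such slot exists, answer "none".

Jun free: 09:15-11:45, 12:00-16:30.
Rosa free: 09:00-14:30, 15:45-17:30.
Zubin free: 09:30-11:15, 12:45-16:30 (invert busy blocks within the working day).
Ugo free: 09:00-14:30, 15:00-16:30, 17:00-18:00.
Arjun free: 09:00-11:15, 12:45-15:15.
Tomás free: 09:00-16:15.
Jun ∩ Rosa: 09:15-11:45, 12:00-14:30, 15:45-16:30.
Jun ∩ Rosa ∩ Zubin: 09:30-11:15, 12:45-14:30, 15:45-16:30.
Jun ∩ Rosa ∩ Zubin ∩ Ugo: 09:30-11:15, 12:45-14:30, 15:45-16:30.
Jun ∩ Rosa ∩ Zubin ∩ Ugo ∩ Arjun: 09:30-11:15, 12:45-14:30.
Jun ∩ Rosa ∩ Zubin ∩ Ugo ∩ Arjun ∩ Tomás: 09:30-11:15, 12:45-14:30.
Those are the intersection windows.
The first common window of at least 45 minutes is 09:30-11:15, so the earliest start is 09:30.

09:30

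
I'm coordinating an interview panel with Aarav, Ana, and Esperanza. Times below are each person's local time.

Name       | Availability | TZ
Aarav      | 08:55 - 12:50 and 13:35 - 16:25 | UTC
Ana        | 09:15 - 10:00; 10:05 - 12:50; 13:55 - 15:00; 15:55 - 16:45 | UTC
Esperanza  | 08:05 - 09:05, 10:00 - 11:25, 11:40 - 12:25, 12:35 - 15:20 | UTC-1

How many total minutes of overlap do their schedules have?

230

Aarav in UTC: 08:55-12:50, 13:35-16:25.
Ana in UTC: 09:15-10:00, 10:05-12:50, 13:55-15:00, 15:55-16:45.
Esperanza in UTC: 09:05-10:05, 11:00-12:25, 12:40-13:25, 13:35-16:20 (add 1h to convert from UTC-1).
Aarav ∩ Ana: 09:15-10:00, 10:05-12:50, 13:55-15:00, 15:55-16:25.
Aarav ∩ Ana ∩ Esperanza: 09:15-10:00, 11:00-12:25, 12:40-12:50, 13:55-15:00, 15:55-16:20.
So the common availability across everyone is 09:15-10:00, 11:00-12:25, 12:40-12:50, 13:55-15:00, 15:55-16:20.
Summing the common windows: 45 + 85 + 10 + 65 + 25 = 230 minutes.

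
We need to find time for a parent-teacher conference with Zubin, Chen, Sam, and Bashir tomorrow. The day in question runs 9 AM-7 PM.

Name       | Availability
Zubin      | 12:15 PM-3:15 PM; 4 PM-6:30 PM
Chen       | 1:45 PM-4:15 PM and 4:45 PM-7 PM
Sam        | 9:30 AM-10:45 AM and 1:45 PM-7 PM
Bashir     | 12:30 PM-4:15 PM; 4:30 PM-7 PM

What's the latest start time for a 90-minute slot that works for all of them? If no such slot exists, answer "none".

17:00

Zubin ∩ Chen: 13:45-15:15, 16:00-16:15, 16:45-18:30.
Zubin ∩ Chen ∩ Sam: 13:45-15:15, 16:00-16:15, 16:45-18:30.
Zubin ∩ Chen ∩ Sam ∩ Bashir: 13:45-15:15, 16:00-16:15, 16:45-18:30.
So the common availability across everyone is 13:45-15:15, 16:00-16:15, 16:45-18:30.
The last common window of at least 90 minutes is 16:45-18:30; a 90-minute meeting can start as late as 17:00 and still end by 18:30.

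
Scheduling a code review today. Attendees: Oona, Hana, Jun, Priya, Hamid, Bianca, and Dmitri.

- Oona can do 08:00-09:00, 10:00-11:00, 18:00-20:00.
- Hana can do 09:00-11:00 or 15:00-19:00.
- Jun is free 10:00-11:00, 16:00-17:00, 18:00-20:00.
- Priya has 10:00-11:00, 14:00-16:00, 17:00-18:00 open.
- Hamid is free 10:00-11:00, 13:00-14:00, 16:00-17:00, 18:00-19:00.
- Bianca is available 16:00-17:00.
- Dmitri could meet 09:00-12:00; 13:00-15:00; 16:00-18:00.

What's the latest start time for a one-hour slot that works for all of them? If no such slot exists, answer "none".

none

Oona ∩ Hana: 10:00-11:00, 18:00-19:00.
Oona ∩ Hana ∩ Jun: 10:00-11:00, 18:00-19:00.
Oona ∩ Hana ∩ Jun ∩ Priya: 10:00-11:00.
Oona ∩ Hana ∩ Jun ∩ Priya ∩ Hamid: 10:00-11:00.
Oona ∩ Hana ∩ Jun ∩ Priya ∩ Hamid ∩ Bianca: ∅.
Oona ∩ Hana ∩ Jun ∩ Priya ∩ Hamid ∩ Bianca ∩ Dmitri: ∅.
There is no time when everyone is free.
No common window is at least 60 minutes long.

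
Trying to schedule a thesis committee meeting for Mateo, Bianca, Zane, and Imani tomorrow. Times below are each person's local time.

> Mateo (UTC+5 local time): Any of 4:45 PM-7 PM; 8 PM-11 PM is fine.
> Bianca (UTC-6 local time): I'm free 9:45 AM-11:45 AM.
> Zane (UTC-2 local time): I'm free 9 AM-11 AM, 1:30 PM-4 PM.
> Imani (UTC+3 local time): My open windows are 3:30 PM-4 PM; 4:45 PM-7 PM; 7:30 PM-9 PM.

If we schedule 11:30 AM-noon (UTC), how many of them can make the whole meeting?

Mateo in UTC: 11:45-14:00, 15:00-18:00 (subtract 5h to convert from UTC+5).
Bianca in UTC: 15:45-17:45 (add 6h to convert from UTC-6).
Zane in UTC: 11:00-13:00, 15:30-18:00 (add 2h to convert from UTC-2).
Imani in UTC: 12:30-13:00, 13:45-16:00, 16:30-18:00 (subtract 3h to convert from UTC+3).
Zane can make the full 11:30-12:00 slot — that's 1.

1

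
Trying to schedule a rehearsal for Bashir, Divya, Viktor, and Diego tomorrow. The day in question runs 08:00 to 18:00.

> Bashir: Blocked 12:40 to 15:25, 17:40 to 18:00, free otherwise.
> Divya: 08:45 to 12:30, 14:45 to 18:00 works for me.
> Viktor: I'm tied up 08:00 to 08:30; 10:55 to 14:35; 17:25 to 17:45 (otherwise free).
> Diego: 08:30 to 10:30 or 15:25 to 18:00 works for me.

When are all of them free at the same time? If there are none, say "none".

Bashir free: 08:00-12:40, 15:25-17:40 (invert busy blocks within the working day).
Divya free: 08:45-12:30, 14:45-18:00.
Viktor free: 08:30-10:55, 14:35-17:25, 17:45-18:00 (invert busy blocks within the working day).
Diego free: 08:30-10:30, 15:25-18:00.
Bashir ∩ Divya: 08:45-12:30, 15:25-17:40.
Bashir ∩ Divya ∩ Viktor: 08:45-10:55, 15:25-17:25.
Bashir ∩ Divya ∩ Viktor ∩ Diego: 08:45-10:30, 15:25-17:25.

08:45-10:30, 15:25-17:25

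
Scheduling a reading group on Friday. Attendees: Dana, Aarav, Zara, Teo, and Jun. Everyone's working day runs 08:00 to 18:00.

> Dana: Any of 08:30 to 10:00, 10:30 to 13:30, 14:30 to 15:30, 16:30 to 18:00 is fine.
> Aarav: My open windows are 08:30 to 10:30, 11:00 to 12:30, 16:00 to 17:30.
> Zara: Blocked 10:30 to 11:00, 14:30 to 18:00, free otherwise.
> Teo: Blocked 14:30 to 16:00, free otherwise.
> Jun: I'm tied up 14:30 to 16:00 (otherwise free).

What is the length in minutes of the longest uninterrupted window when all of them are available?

Dana free: 08:30-10:00, 10:30-13:30, 14:30-15:30, 16:30-18:00.
Aarav free: 08:30-10:30, 11:00-12:30, 16:00-17:30.
Zara free: 08:00-10:30, 11:00-14:30 (invert busy blocks within the working day).
Teo free: 08:00-14:30, 16:00-18:00 (invert busy blocks within the working day).
Jun free: 08:00-14:30, 16:00-18:00 (invert busy blocks within the working day).
Dana ∩ Aarav: 08:30-10:00, 11:00-12:30, 16:30-17:30.
Dana ∩ Aarav ∩ Zara: 08:30-10:00, 11:00-12:30.
Dana ∩ Aarav ∩ Zara ∩ Teo: 08:30-10:00, 11:00-12:30.
Dana ∩ Aarav ∩ Zara ∩ Teo ∩ Jun: 08:30-10:00, 11:00-12:30.
The longest is 08:30-10:00 at 90 minutes.

90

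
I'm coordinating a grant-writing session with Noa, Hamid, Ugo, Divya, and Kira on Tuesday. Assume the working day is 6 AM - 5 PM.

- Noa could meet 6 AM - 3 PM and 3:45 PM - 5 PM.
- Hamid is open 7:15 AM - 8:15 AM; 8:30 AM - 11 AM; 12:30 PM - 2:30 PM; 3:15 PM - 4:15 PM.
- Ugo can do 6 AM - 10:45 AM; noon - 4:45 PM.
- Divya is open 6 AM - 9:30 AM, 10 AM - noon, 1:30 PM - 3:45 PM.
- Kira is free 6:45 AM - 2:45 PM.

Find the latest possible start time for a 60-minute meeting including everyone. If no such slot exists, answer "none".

Noa ∩ Hamid: 07:15-08:15, 08:30-11:00, 12:30-14:30, 15:45-16:15.
Noa ∩ Hamid ∩ Ugo: 07:15-08:15, 08:30-10:45, 12:30-14:30, 15:45-16:15.
Noa ∩ Hamid ∩ Ugo ∩ Divya: 07:15-08:15, 08:30-09:30, 10:00-10:45, 13:30-14:30.
Noa ∩ Hamid ∩ Ugo ∩ Divya ∩ Kira: 07:15-08:15, 08:30-09:30, 10:00-10:45, 13:30-14:30.
So the common availability across everyone is 07:15-08:15, 08:30-09:30, 10:00-10:45, 13:30-14:30.
The last common window of at least 60 minutes is 13:30-14:30; a 60-minute meeting can start as late as 13:30 and still end by 14:30.

13:30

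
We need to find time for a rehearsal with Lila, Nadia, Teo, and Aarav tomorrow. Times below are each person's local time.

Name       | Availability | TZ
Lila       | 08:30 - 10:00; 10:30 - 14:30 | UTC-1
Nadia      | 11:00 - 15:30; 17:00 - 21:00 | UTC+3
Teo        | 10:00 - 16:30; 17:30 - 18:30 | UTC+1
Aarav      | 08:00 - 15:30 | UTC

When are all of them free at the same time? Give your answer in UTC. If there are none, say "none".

09:30-11:00, 11:30-12:30, 14:00-15:30

Lila in UTC: 09:30-11:00, 11:30-15:30 (add 1h to convert from UTC-1).
Nadia in UTC: 08:00-12:30, 14:00-18:00 (subtract 3h to convert from UTC+3).
Teo in UTC: 09:00-15:30, 16:30-17:30 (subtract 1h to convert from UTC+1).
Aarav in UTC: 08:00-15:30.
Lila ∩ Nadia: 09:30-11:00, 11:30-12:30, 14:00-15:30.
Lila ∩ Nadia ∩ Teo: 09:30-11:00, 11:30-12:30, 14:00-15:30.
Lila ∩ Nadia ∩ Teo ∩ Aarav: 09:30-11:00, 11:30-12:30, 14:00-15:30.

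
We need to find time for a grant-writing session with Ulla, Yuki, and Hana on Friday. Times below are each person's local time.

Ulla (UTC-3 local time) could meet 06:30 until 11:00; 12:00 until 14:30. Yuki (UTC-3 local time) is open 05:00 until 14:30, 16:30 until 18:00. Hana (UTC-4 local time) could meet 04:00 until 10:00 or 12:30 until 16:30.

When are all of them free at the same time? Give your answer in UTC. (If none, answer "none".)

09:30-14:00, 16:30-17:30

Ulla in UTC: 09:30-14:00, 15:00-17:30 (add 3h to convert from UTC-3).
Yuki in UTC: 08:00-17:30, 19:30-21:00 (add 3h to convert from UTC-3).
Hana in UTC: 08:00-14:00, 16:30-20:30 (add 4h to convert from UTC-4).
Ulla ∩ Yuki: 09:30-14:00, 15:00-17:30.
Ulla ∩ Yuki ∩ Hana: 09:30-14:00, 16:30-17:30.
So the common availability across everyone is 09:30-14:00, 16:30-17:30.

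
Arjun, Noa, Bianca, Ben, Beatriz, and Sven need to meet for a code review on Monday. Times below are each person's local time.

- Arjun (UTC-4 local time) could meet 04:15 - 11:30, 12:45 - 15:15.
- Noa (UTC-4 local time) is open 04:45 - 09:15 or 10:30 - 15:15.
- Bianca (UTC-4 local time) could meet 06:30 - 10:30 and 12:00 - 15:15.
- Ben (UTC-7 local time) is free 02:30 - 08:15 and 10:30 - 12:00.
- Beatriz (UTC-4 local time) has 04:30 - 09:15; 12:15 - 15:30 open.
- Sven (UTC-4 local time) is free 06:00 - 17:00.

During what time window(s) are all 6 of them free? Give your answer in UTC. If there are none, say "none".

Arjun in UTC: 08:15-15:30, 16:45-19:15 (add 4h to convert from UTC-4).
Noa in UTC: 08:45-13:15, 14:30-19:15 (add 4h to convert from UTC-4).
Bianca in UTC: 10:30-14:30, 16:00-19:15 (add 4h to convert from UTC-4).
Ben in UTC: 09:30-15:15, 17:30-19:00 (add 7h to convert from UTC-7).
Beatriz in UTC: 08:30-13:15, 16:15-19:30 (add 4h to convert from UTC-4).
Sven in UTC: 10:00-21:00 (add 4h to convert from UTC-4).
Arjun ∩ Noa: 08:45-13:15, 14:30-15:30, 16:45-19:15.
Arjun ∩ Noa ∩ Bianca: 10:30-13:15, 16:45-19:15.
Arjun ∩ Noa ∩ Bianca ∩ Ben: 10:30-13:15, 17:30-19:00.
Arjun ∩ Noa ∩ Bianca ∩ Ben ∩ Beatriz: 10:30-13:15, 17:30-19:00.
Arjun ∩ Noa ∩ Bianca ∩ Ben ∩ Beatriz ∩ Sven: 10:30-13:15, 17:30-19:00.

10:30-13:15, 17:30-19:00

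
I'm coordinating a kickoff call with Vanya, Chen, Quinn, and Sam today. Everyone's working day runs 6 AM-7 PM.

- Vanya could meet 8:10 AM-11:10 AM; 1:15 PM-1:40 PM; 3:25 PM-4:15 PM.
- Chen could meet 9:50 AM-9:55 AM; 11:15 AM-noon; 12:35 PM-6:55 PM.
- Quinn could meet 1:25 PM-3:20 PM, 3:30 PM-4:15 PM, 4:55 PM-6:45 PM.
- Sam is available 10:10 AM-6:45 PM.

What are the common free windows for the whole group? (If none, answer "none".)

13:25-13:40, 15:30-16:15

Vanya ∩ Chen: 09:50-09:55, 13:15-13:40, 15:25-16:15.
Vanya ∩ Chen ∩ Quinn: 13:25-13:40, 15:30-16:15.
Vanya ∩ Chen ∩ Quinn ∩ Sam: 13:25-13:40, 15:30-16:15.
Those are the intersection windows.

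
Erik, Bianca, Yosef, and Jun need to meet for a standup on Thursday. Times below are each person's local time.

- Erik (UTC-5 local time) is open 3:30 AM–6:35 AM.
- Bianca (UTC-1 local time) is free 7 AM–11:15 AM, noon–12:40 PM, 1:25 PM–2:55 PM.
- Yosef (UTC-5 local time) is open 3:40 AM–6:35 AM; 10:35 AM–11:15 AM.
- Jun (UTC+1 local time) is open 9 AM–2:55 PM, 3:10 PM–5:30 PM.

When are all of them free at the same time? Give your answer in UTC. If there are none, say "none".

08:40-11:35

Erik in UTC: 08:30-11:35 (add 5h to convert from UTC-5).
Bianca in UTC: 08:00-12:15, 13:00-13:40, 14:25-15:55 (add 1h to convert from UTC-1).
Yosef in UTC: 08:40-11:35, 15:35-16:15 (add 5h to convert from UTC-5).
Jun in UTC: 08:00-13:55, 14:10-16:30 (subtract 1h to convert from UTC+1).
Erik ∩ Bianca: 08:30-11:35.
Erik ∩ Bianca ∩ Yosef: 08:40-11:35.
Erik ∩ Bianca ∩ Yosef ∩ Jun: 08:40-11:35.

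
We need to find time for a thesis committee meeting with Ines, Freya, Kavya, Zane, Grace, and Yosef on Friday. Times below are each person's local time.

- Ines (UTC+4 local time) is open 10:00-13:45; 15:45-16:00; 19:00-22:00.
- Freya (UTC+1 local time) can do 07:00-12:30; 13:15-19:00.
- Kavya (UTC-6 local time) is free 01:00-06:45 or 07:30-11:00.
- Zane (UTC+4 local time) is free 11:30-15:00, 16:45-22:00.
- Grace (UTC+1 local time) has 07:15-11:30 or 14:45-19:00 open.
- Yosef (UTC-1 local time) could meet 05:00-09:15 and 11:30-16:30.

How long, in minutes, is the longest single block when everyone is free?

Ines in UTC: 06:00-09:45, 11:45-12:00, 15:00-18:00 (subtract 4h to convert from UTC+4).
Freya in UTC: 06:00-11:30, 12:15-18:00 (subtract 1h to convert from UTC+1).
Kavya in UTC: 07:00-12:45, 13:30-17:00 (add 6h to convert from UTC-6).
Zane in UTC: 07:30-11:00, 12:45-18:00 (subtract 4h to convert from UTC+4).
Grace in UTC: 06:15-10:30, 13:45-18:00 (subtract 1h to convert from UTC+1).
Yosef in UTC: 06:00-10:15, 12:30-17:30 (add 1h to convert from UTC-1).
Ines ∩ Freya: 06:00-09:45, 15:00-18:00.
Ines ∩ Freya ∩ Kavya: 07:00-09:45, 15:00-17:00.
Ines ∩ Freya ∩ Kavya ∩ Zane: 07:30-09:45, 15:00-17:00.
Ines ∩ Freya ∩ Kavya ∩ Zane ∩ Grace: 07:30-09:45, 15:00-17:00.
Ines ∩ Freya ∩ Kavya ∩ Zane ∩ Grace ∩ Yosef: 07:30-09:45, 15:00-17:00.
The longest is 07:30-09:45 at 135 minutes.

135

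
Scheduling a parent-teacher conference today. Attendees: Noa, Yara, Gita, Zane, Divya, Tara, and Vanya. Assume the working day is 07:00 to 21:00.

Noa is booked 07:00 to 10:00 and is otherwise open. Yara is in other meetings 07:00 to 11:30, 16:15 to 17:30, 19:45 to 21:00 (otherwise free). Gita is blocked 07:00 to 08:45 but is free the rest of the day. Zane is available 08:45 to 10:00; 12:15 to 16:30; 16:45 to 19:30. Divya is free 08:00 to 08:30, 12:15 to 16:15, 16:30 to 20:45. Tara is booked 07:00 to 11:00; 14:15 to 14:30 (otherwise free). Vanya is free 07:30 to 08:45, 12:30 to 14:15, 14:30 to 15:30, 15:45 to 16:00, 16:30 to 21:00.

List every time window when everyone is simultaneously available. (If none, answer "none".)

12:30-14:15, 14:30-15:30, 15:45-16:00, 17:30-19:30

Noa free: 10:00-21:00 (invert busy blocks within the working day).
Yara free: 11:30-16:15, 17:30-19:45 (invert busy blocks within the working day).
Gita free: 08:45-21:00 (invert busy blocks within the working day).
Zane free: 08:45-10:00, 12:15-16:30, 16:45-19:30.
Divya free: 08:00-08:30, 12:15-16:15, 16:30-20:45.
Tara free: 11:00-14:15, 14:30-21:00 (invert busy blocks within the working day).
Vanya free: 07:30-08:45, 12:30-14:15, 14:30-15:30, 15:45-16:00, 16:30-21:00.
Noa ∩ Yara: 11:30-16:15, 17:30-19:45.
Noa ∩ Yara ∩ Gita: 11:30-16:15, 17:30-19:45.
Noa ∩ Yara ∩ Gita ∩ Zane: 12:15-16:15, 17:30-19:30.
Noa ∩ Yara ∩ Gita ∩ Zane ∩ Divya: 12:15-16:15, 17:30-19:30.
Noa ∩ Yara ∩ Gita ∩ Zane ∩ Divya ∩ Tara: 12:15-14:15, 14:30-16:15, 17:30-19:30.
Noa ∩ Yara ∩ Gita ∩ Zane ∩ Divya ∩ Tara ∩ Vanya: 12:30-14:15, 14:30-15:30, 15:45-16:00, 17:30-19:30.
Those are the intersection windows.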